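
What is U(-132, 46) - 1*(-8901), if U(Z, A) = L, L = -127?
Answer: 8774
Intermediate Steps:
U(Z, A) = -127
U(-132, 46) - 1*(-8901) = -127 - 1*(-8901) = -127 + 8901 = 8774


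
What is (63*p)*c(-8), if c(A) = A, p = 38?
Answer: -19152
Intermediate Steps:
(63*p)*c(-8) = (63*38)*(-8) = 2394*(-8) = -19152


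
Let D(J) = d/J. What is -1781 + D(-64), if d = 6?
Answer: -56995/32 ≈ -1781.1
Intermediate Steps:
D(J) = 6/J
-1781 + D(-64) = -1781 + 6/(-64) = -1781 + 6*(-1/64) = -1781 - 3/32 = -56995/32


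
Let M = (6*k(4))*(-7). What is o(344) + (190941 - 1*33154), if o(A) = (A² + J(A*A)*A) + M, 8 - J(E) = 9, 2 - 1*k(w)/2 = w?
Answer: 275947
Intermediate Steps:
k(w) = 4 - 2*w
M = 168 (M = (6*(4 - 2*4))*(-7) = (6*(4 - 8))*(-7) = (6*(-4))*(-7) = -24*(-7) = 168)
J(E) = -1 (J(E) = 8 - 1*9 = 8 - 9 = -1)
o(A) = 168 + A² - A (o(A) = (A² - A) + 168 = 168 + A² - A)
o(344) + (190941 - 1*33154) = (168 + 344² - 1*344) + (190941 - 1*33154) = (168 + 118336 - 344) + (190941 - 33154) = 118160 + 157787 = 275947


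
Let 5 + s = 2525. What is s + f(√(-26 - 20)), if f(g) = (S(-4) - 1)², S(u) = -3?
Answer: 2536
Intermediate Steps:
s = 2520 (s = -5 + 2525 = 2520)
f(g) = 16 (f(g) = (-3 - 1)² = (-4)² = 16)
s + f(√(-26 - 20)) = 2520 + 16 = 2536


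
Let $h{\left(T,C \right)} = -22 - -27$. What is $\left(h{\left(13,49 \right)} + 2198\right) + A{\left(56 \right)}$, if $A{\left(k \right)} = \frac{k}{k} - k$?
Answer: $2148$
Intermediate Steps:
$h{\left(T,C \right)} = 5$ ($h{\left(T,C \right)} = -22 + 27 = 5$)
$A{\left(k \right)} = 1 - k$
$\left(h{\left(13,49 \right)} + 2198\right) + A{\left(56 \right)} = \left(5 + 2198\right) + \left(1 - 56\right) = 2203 + \left(1 - 56\right) = 2203 - 55 = 2148$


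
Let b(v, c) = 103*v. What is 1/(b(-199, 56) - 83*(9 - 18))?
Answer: -1/19750 ≈ -5.0633e-5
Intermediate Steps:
1/(b(-199, 56) - 83*(9 - 18)) = 1/(103*(-199) - 83*(9 - 18)) = 1/(-20497 - 83*(-9)) = 1/(-20497 + 747) = 1/(-19750) = -1/19750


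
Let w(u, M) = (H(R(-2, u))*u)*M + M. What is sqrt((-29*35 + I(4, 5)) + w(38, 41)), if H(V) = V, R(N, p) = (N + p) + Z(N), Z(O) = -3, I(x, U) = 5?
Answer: 3*sqrt(5605) ≈ 224.60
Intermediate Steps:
R(N, p) = -3 + N + p (R(N, p) = (N + p) - 3 = -3 + N + p)
w(u, M) = M + M*u*(-5 + u) (w(u, M) = ((-3 - 2 + u)*u)*M + M = ((-5 + u)*u)*M + M = (u*(-5 + u))*M + M = M*u*(-5 + u) + M = M + M*u*(-5 + u))
sqrt((-29*35 + I(4, 5)) + w(38, 41)) = sqrt((-29*35 + 5) + 41*(1 + 38*(-5 + 38))) = sqrt((-1015 + 5) + 41*(1 + 38*33)) = sqrt(-1010 + 41*(1 + 1254)) = sqrt(-1010 + 41*1255) = sqrt(-1010 + 51455) = sqrt(50445) = 3*sqrt(5605)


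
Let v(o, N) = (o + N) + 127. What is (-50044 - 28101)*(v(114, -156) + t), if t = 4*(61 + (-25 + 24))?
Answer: -25397125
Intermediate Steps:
t = 240 (t = 4*(61 - 1) = 4*60 = 240)
v(o, N) = 127 + N + o (v(o, N) = (N + o) + 127 = 127 + N + o)
(-50044 - 28101)*(v(114, -156) + t) = (-50044 - 28101)*((127 - 156 + 114) + 240) = -78145*(85 + 240) = -78145*325 = -25397125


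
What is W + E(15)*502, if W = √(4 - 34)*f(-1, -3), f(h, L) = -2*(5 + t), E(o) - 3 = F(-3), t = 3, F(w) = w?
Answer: -16*I*√30 ≈ -87.636*I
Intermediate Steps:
E(o) = 0 (E(o) = 3 - 3 = 0)
f(h, L) = -16 (f(h, L) = -2*(5 + 3) = -2*8 = -16)
W = -16*I*√30 (W = √(4 - 34)*(-16) = √(-30)*(-16) = (I*√30)*(-16) = -16*I*√30 ≈ -87.636*I)
W + E(15)*502 = -16*I*√30 + 0*502 = -16*I*√30 + 0 = -16*I*√30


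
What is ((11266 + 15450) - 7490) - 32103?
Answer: -12877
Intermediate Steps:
((11266 + 15450) - 7490) - 32103 = (26716 - 7490) - 32103 = 19226 - 32103 = -12877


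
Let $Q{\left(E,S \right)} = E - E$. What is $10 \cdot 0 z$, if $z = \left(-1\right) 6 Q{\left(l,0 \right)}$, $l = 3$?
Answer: $0$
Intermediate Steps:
$Q{\left(E,S \right)} = 0$
$z = 0$ ($z = \left(-1\right) 6 \cdot 0 = \left(-6\right) 0 = 0$)
$10 \cdot 0 z = 10 \cdot 0 \cdot 0 = 0 \cdot 0 = 0$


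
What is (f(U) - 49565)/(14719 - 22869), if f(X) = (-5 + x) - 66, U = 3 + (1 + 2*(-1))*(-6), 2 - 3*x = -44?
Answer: 74431/12225 ≈ 6.0884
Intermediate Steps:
x = 46/3 (x = ⅔ - ⅓*(-44) = ⅔ + 44/3 = 46/3 ≈ 15.333)
U = 9 (U = 3 + (1 - 2)*(-6) = 3 - 1*(-6) = 3 + 6 = 9)
f(X) = -167/3 (f(X) = (-5 + 46/3) - 66 = 31/3 - 66 = -167/3)
(f(U) - 49565)/(14719 - 22869) = (-167/3 - 49565)/(14719 - 22869) = -148862/3/(-8150) = -148862/3*(-1/8150) = 74431/12225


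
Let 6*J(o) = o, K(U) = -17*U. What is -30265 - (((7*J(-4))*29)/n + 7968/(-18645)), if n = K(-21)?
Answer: -28778070337/950895 ≈ -30264.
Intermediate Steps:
J(o) = o/6
n = 357 (n = -17*(-21) = 357)
-30265 - (((7*J(-4))*29)/n + 7968/(-18645)) = -30265 - (((7*((⅙)*(-4)))*29)/357 + 7968/(-18645)) = -30265 - (((7*(-⅔))*29)*(1/357) + 7968*(-1/18645)) = -30265 - (-14/3*29*(1/357) - 2656/6215) = -30265 - (-406/3*1/357 - 2656/6215) = -30265 - (-58/153 - 2656/6215) = -30265 - 1*(-766838/950895) = -30265 + 766838/950895 = -28778070337/950895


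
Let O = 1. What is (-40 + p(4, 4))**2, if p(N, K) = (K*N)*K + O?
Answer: 625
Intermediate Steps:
p(N, K) = 1 + N*K**2 (p(N, K) = (K*N)*K + 1 = N*K**2 + 1 = 1 + N*K**2)
(-40 + p(4, 4))**2 = (-40 + (1 + 4*4**2))**2 = (-40 + (1 + 4*16))**2 = (-40 + (1 + 64))**2 = (-40 + 65)**2 = 25**2 = 625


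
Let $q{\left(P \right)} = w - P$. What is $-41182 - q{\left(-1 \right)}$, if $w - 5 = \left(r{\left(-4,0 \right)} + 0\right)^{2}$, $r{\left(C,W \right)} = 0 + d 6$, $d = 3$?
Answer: $-41512$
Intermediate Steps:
$r{\left(C,W \right)} = 18$ ($r{\left(C,W \right)} = 0 + 3 \cdot 6 = 0 + 18 = 18$)
$w = 329$ ($w = 5 + \left(18 + 0\right)^{2} = 5 + 18^{2} = 5 + 324 = 329$)
$q{\left(P \right)} = 329 - P$
$-41182 - q{\left(-1 \right)} = -41182 - \left(329 - -1\right) = -41182 - \left(329 + 1\right) = -41182 - 330 = -41512$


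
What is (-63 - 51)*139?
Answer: -15846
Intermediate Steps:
(-63 - 51)*139 = -114*139 = -15846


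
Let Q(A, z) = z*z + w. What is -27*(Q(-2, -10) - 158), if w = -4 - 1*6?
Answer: 1836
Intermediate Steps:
w = -10 (w = -4 - 6 = -10)
Q(A, z) = -10 + z**2 (Q(A, z) = z*z - 10 = z**2 - 10 = -10 + z**2)
-27*(Q(-2, -10) - 158) = -27*((-10 + (-10)**2) - 158) = -27*((-10 + 100) - 158) = -27*(90 - 158) = -27*(-68) = 1836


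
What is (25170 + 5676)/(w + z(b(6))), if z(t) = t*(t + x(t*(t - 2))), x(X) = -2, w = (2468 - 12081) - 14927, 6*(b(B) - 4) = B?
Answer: -10282/8175 ≈ -1.2577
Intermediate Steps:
b(B) = 4 + B/6
w = -24540 (w = -9613 - 14927 = -24540)
z(t) = t*(-2 + t) (z(t) = t*(t - 2) = t*(-2 + t))
(25170 + 5676)/(w + z(b(6))) = (25170 + 5676)/(-24540 + (4 + (⅙)*6)*(-2 + (4 + (⅙)*6))) = 30846/(-24540 + (4 + 1)*(-2 + (4 + 1))) = 30846/(-24540 + 5*(-2 + 5)) = 30846/(-24540 + 5*3) = 30846/(-24540 + 15) = 30846/(-24525) = 30846*(-1/24525) = -10282/8175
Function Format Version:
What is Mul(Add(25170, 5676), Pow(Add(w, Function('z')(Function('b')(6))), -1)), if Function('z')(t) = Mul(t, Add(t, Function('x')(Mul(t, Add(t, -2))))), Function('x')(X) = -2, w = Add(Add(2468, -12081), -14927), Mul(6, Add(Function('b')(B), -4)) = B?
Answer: Rational(-10282, 8175) ≈ -1.2577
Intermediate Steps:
Function('b')(B) = Add(4, Mul(Rational(1, 6), B))
w = -24540 (w = Add(-9613, -14927) = -24540)
Function('z')(t) = Mul(t, Add(-2, t)) (Function('z')(t) = Mul(t, Add(t, -2)) = Mul(t, Add(-2, t)))
Mul(Add(25170, 5676), Pow(Add(w, Function('z')(Function('b')(6))), -1)) = Mul(Add(25170, 5676), Pow(Add(-24540, Mul(Add(4, Mul(Rational(1, 6), 6)), Add(-2, Add(4, Mul(Rational(1, 6), 6))))), -1)) = Mul(30846, Pow(Add(-24540, Mul(Add(4, 1), Add(-2, Add(4, 1)))), -1)) = Mul(30846, Pow(Add(-24540, Mul(5, Add(-2, 5))), -1)) = Mul(30846, Pow(Add(-24540, Mul(5, 3)), -1)) = Mul(30846, Pow(Add(-24540, 15), -1)) = Mul(30846, Pow(-24525, -1)) = Mul(30846, Rational(-1, 24525)) = Rational(-10282, 8175)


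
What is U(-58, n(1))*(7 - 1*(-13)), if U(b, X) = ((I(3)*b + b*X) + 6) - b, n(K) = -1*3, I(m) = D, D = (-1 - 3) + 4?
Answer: 4760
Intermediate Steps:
D = 0 (D = -4 + 4 = 0)
I(m) = 0
n(K) = -3
U(b, X) = 6 - b + X*b (U(b, X) = ((0*b + b*X) + 6) - b = ((0 + X*b) + 6) - b = (X*b + 6) - b = (6 + X*b) - b = 6 - b + X*b)
U(-58, n(1))*(7 - 1*(-13)) = (6 - 1*(-58) - 3*(-58))*(7 - 1*(-13)) = (6 + 58 + 174)*(7 + 13) = 238*20 = 4760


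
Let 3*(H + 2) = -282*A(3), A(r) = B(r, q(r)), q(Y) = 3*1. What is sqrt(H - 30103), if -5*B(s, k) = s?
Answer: I*sqrt(751215)/5 ≈ 173.35*I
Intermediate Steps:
q(Y) = 3
B(s, k) = -s/5
A(r) = -r/5
H = 272/5 (H = -2 + (-(-282)*3/5)/3 = -2 + (-282*(-3/5))/3 = -2 + (1/3)*(846/5) = -2 + 282/5 = 272/5 ≈ 54.400)
sqrt(H - 30103) = sqrt(272/5 - 30103) = sqrt(-150243/5) = I*sqrt(751215)/5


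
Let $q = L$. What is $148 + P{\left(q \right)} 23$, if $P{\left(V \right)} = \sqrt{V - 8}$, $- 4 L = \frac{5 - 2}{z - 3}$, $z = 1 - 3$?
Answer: $148 + \frac{23 i \sqrt{785}}{10} \approx 148.0 + 64.441 i$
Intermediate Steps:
$z = -2$ ($z = 1 - 3 = -2$)
$L = \frac{3}{20}$ ($L = - \frac{\left(5 - 2\right) \frac{1}{-2 - 3}}{4} = - \frac{3 \frac{1}{-5}}{4} = - \frac{3 \left(- \frac{1}{5}\right)}{4} = \left(- \frac{1}{4}\right) \left(- \frac{3}{5}\right) = \frac{3}{20} \approx 0.15$)
$q = \frac{3}{20} \approx 0.15$
$P{\left(V \right)} = \sqrt{-8 + V}$
$148 + P{\left(q \right)} 23 = 148 + \sqrt{-8 + \frac{3}{20}} \cdot 23 = 148 + \sqrt{- \frac{157}{20}} \cdot 23 = 148 + \frac{i \sqrt{785}}{10} \cdot 23 = 148 + \frac{23 i \sqrt{785}}{10}$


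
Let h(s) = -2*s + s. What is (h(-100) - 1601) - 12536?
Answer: -14037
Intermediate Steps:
h(s) = -s
(h(-100) - 1601) - 12536 = (-1*(-100) - 1601) - 12536 = (100 - 1601) - 12536 = -1501 - 12536 = -14037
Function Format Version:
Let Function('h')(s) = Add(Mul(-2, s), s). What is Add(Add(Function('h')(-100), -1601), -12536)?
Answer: -14037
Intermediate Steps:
Function('h')(s) = Mul(-1, s)
Add(Add(Function('h')(-100), -1601), -12536) = Add(Add(Mul(-1, -100), -1601), -12536) = Add(Add(100, -1601), -12536) = Add(-1501, -12536) = -14037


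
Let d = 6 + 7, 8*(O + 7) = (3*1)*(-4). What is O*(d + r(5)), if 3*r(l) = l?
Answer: -374/3 ≈ -124.67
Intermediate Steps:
r(l) = l/3
O = -17/2 (O = -7 + ((3*1)*(-4))/8 = -7 + (3*(-4))/8 = -7 + (⅛)*(-12) = -7 - 3/2 = -17/2 ≈ -8.5000)
d = 13
O*(d + r(5)) = -17*(13 + (⅓)*5)/2 = -17*(13 + 5/3)/2 = -17/2*44/3 = -374/3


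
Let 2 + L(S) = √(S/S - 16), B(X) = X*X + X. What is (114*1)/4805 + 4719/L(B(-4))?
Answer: 3*(-7558189*I + 38*√15)/(4805*(√15 + 2*I)) ≈ -496.71 - 961.93*I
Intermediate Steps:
B(X) = X + X² (B(X) = X² + X = X + X²)
L(S) = -2 + I*√15 (L(S) = -2 + √(S/S - 16) = -2 + √(1 - 16) = -2 + √(-15) = -2 + I*√15)
(114*1)/4805 + 4719/L(B(-4)) = (114*1)/4805 + 4719/(-2 + I*√15) = 114*(1/4805) + 4719/(-2 + I*√15) = 114/4805 + 4719/(-2 + I*√15)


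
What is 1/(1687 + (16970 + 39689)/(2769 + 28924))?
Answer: 31693/53522750 ≈ 0.00059214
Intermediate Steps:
1/(1687 + (16970 + 39689)/(2769 + 28924)) = 1/(1687 + 56659/31693) = 1/(53522750/31693) = 31693/53522750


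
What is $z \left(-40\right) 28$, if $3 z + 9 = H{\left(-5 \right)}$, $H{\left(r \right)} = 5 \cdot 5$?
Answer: $- \frac{17920}{3} \approx -5973.3$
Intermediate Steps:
$H{\left(r \right)} = 25$
$z = \frac{16}{3}$ ($z = -3 + \frac{1}{3} \cdot 25 = -3 + \frac{25}{3} = \frac{16}{3} \approx 5.3333$)
$z \left(-40\right) 28 = \frac{16}{3} \left(-40\right) 28 = \left(- \frac{640}{3}\right) 28 = - \frac{17920}{3}$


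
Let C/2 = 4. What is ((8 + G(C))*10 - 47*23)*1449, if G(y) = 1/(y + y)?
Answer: -11596347/8 ≈ -1.4495e+6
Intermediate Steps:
C = 8 (C = 2*4 = 8)
G(y) = 1/(2*y)
((8 + G(C))*10 - 47*23)*1449 = ((8 + (½)/8)*10 - 47*23)*1449 = ((8 + (½)*(⅛))*10 - 1081)*1449 = ((8 + 1/16)*10 - 1081)*1449 = ((129/16)*10 - 1081)*1449 = (645/8 - 1081)*1449 = -8003/8*1449 = -11596347/8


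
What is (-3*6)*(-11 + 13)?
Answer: -36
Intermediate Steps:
(-3*6)*(-11 + 13) = -18*2 = -36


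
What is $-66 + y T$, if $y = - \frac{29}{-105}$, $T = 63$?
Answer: $- \frac{243}{5} \approx -48.6$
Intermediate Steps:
$y = \frac{29}{105}$ ($y = \left(-29\right) \left(- \frac{1}{105}\right) = \frac{29}{105} \approx 0.27619$)
$-66 + y T = -66 + \frac{29}{105} \cdot 63 = -66 + \frac{87}{5} = - \frac{243}{5}$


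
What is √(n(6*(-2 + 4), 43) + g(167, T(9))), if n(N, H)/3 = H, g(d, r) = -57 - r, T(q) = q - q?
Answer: 6*√2 ≈ 8.4853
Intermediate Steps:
T(q) = 0
n(N, H) = 3*H
√(n(6*(-2 + 4), 43) + g(167, T(9))) = √(3*43 + (-57 - 1*0)) = √(129 + (-57 + 0)) = √(129 - 57) = √72 = 6*√2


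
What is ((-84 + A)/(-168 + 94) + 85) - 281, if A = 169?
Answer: -14589/74 ≈ -197.15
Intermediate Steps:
((-84 + A)/(-168 + 94) + 85) - 281 = ((-84 + 169)/(-168 + 94) + 85) - 281 = (85/(-74) + 85) - 281 = (85*(-1/74) + 85) - 281 = (-85/74 + 85) - 281 = 6205/74 - 281 = -14589/74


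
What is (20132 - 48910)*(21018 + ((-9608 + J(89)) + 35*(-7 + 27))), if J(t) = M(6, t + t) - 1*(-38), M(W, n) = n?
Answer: -354717628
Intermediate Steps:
J(t) = 38 + 2*t (J(t) = (t + t) - 1*(-38) = 2*t + 38 = 38 + 2*t)
(20132 - 48910)*(21018 + ((-9608 + J(89)) + 35*(-7 + 27))) = (20132 - 48910)*(21018 + ((-9608 + (38 + 2*89)) + 35*(-7 + 27))) = -28778*(21018 + ((-9608 + (38 + 178)) + 35*20)) = -28778*(21018 + ((-9608 + 216) + 700)) = -28778*(21018 + (-9392 + 700)) = -28778*(21018 - 8692) = -28778*12326 = -354717628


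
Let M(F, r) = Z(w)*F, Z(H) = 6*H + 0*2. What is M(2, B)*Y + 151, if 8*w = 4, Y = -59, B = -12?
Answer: -203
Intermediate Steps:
w = 1/2 (w = (1/8)*4 = 1/2 ≈ 0.50000)
Z(H) = 6*H (Z(H) = 6*H + 0 = 6*H)
M(F, r) = 3*F (M(F, r) = (6*(1/2))*F = 3*F)
M(2, B)*Y + 151 = (3*2)*(-59) + 151 = 6*(-59) + 151 = -354 + 151 = -203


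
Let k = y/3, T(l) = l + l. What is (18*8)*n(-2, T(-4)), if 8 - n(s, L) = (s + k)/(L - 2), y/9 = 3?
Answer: 6264/5 ≈ 1252.8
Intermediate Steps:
y = 27 (y = 9*3 = 27)
T(l) = 2*l
k = 9 (k = 27/3 = 27*(1/3) = 9)
n(s, L) = 8 - (9 + s)/(-2 + L) (n(s, L) = 8 - (s + 9)/(L - 2) = 8 - (9 + s)/(-2 + L))
(18*8)*n(-2, T(-4)) = (18*8)*((-25 - 1*(-2) + 8*(2*(-4)))/(-2 + 2*(-4))) = 144*((-25 + 2 + 8*(-8))/(-2 - 8)) = 144*((-25 + 2 - 64)/(-10)) = 144*(-1/10*(-87)) = 144*(87/10) = 6264/5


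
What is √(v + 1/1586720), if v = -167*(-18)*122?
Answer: √57707122074895970/396680 ≈ 605.58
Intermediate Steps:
v = 366732 (v = 3006*122 = 366732)
√(v + 1/1586720) = √(366732 + 1/1586720) = √(581900999041/1586720) = √57707122074895970/396680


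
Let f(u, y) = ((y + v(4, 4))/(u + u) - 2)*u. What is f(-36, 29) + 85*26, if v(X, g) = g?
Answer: 4597/2 ≈ 2298.5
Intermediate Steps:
f(u, y) = u*(-2 + (4 + y)/(2*u)) (f(u, y) = ((y + 4)/(u + u) - 2)*u = ((4 + y)/((2*u)) - 2)*u = ((4 + y)*(1/(2*u)) - 2)*u = ((4 + y)/(2*u) - 2)*u = (-2 + (4 + y)/(2*u))*u = u*(-2 + (4 + y)/(2*u)))
f(-36, 29) + 85*26 = (2 + (½)*29 - 2*(-36)) + 85*26 = (2 + 29/2 + 72) + 2210 = 177/2 + 2210 = 4597/2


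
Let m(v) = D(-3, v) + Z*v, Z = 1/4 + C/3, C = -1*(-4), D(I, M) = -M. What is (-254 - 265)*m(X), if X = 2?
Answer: -1211/2 ≈ -605.50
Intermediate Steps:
C = 4
Z = 19/12 (Z = 1/4 + 4/3 = 1*(¼) + 4*(⅓) = ¼ + 4/3 = 19/12 ≈ 1.5833)
m(v) = 7*v/12 (m(v) = -v + 19*v/12 = 7*v/12)
(-254 - 265)*m(X) = (-254 - 265)*((7/12)*2) = -519*7/6 = -1211/2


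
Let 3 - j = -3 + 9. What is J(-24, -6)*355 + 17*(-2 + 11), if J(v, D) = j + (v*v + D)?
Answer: 201438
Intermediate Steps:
j = -3 (j = 3 - (-3 + 9) = 3 - 1*6 = 3 - 6 = -3)
J(v, D) = -3 + D + v² (J(v, D) = -3 + (v*v + D) = -3 + (v² + D) = -3 + (D + v²) = -3 + D + v²)
J(-24, -6)*355 + 17*(-2 + 11) = (-3 - 6 + (-24)²)*355 + 17*(-2 + 11) = (-3 - 6 + 576)*355 + 17*9 = 567*355 + 153 = 201285 + 153 = 201438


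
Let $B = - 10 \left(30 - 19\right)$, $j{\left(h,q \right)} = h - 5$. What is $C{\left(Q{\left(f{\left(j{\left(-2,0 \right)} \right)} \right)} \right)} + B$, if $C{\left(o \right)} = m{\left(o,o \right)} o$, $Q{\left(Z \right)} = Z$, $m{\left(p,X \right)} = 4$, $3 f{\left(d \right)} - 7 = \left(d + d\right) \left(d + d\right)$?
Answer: $\frac{482}{3} \approx 160.67$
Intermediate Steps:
$j{\left(h,q \right)} = -5 + h$
$f{\left(d \right)} = \frac{7}{3} + \frac{4 d^{2}}{3}$ ($f{\left(d \right)} = \frac{7}{3} + \frac{\left(d + d\right) \left(d + d\right)}{3} = \frac{7}{3} + \frac{2 d 2 d}{3} = \frac{7}{3} + \frac{4 d^{2}}{3}$)
$B = -110$ ($B = \left(-10\right) 11 = -110$)
$C{\left(o \right)} = 4 o$
$C{\left(Q{\left(f{\left(j{\left(-2,0 \right)} \right)} \right)} \right)} + B = 4 \left(\frac{7}{3} + \frac{4 \left(-5 - 2\right)^{2}}{3}\right) - 110 = 4 \left(\frac{7}{3} + \frac{4 \left(-7\right)^{2}}{3}\right) - 110 = 4 \left(\frac{7}{3} + \frac{4}{3} \cdot 49\right) - 110 = 4 \left(\frac{7}{3} + \frac{196}{3}\right) - 110 = 4 \cdot \frac{203}{3} - 110 = \frac{812}{3} - 110 = \frac{482}{3}$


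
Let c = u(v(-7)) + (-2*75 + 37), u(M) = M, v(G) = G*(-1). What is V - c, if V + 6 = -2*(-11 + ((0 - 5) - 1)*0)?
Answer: 122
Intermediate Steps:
v(G) = -G
c = -106 (c = -1*(-7) + (-2*75 + 37) = 7 + (-150 + 37) = 7 - 113 = -106)
V = 16 (V = -6 - 2*(-11 + ((0 - 5) - 1)*0) = -6 - 2*(-11 + (-5 - 1)*0) = -6 - 2*(-11 - 6*0) = -6 - 2*(-11 + 0) = -6 - 2*(-11) = -6 + 22 = 16)
V - c = 16 - 1*(-106) = 16 + 106 = 122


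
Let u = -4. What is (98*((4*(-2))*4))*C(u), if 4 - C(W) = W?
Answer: -25088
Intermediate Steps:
C(W) = 4 - W
(98*((4*(-2))*4))*C(u) = (98*((4*(-2))*4))*(4 - 1*(-4)) = (98*(-8*4))*(4 + 4) = (98*(-32))*8 = -3136*8 = -25088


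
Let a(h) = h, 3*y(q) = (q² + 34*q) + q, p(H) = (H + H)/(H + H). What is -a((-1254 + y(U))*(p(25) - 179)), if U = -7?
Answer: -704524/3 ≈ -2.3484e+5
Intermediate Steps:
p(H) = 1 (p(H) = (2*H)/((2*H)) = (2*H)*(1/(2*H)) = 1)
y(q) = q²/3 + 35*q/3 (y(q) = ((q² + 34*q) + q)/3 = (q² + 35*q)/3 = q²/3 + 35*q/3)
-a((-1254 + y(U))*(p(25) - 179)) = -(-1254 + (⅓)*(-7)*(35 - 7))*(1 - 179) = -(-1254 + (⅓)*(-7)*28)*(-178) = -(-1254 - 196/3)*(-178) = -(-3958)*(-178)/3 = -1*704524/3 = -704524/3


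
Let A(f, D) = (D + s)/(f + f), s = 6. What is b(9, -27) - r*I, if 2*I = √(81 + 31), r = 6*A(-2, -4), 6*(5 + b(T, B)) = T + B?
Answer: -8 + 6*√7 ≈ 7.8745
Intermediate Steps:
b(T, B) = -5 + B/6 + T/6 (b(T, B) = -5 + (T + B)/6 = -5 + (B + T)/6 = -5 + (B/6 + T/6) = -5 + B/6 + T/6)
A(f, D) = (6 + D)/(2*f) (A(f, D) = (D + 6)/(f + f) = (6 + D)/((2*f)) = (6 + D)*(1/(2*f)) = (6 + D)/(2*f))
r = -3 (r = 6*((½)*(6 - 4)/(-2)) = 6*((½)*(-½)*2) = 6*(-½) = -3)
I = 2*√7 (I = √(81 + 31)/2 = √112/2 = (4*√7)/2 = 2*√7 ≈ 5.2915)
b(9, -27) - r*I = (-5 + (⅙)*(-27) + (⅙)*9) - (-3)*2*√7 = (-5 - 9/2 + 3/2) - (-6)*√7 = -8 + 6*√7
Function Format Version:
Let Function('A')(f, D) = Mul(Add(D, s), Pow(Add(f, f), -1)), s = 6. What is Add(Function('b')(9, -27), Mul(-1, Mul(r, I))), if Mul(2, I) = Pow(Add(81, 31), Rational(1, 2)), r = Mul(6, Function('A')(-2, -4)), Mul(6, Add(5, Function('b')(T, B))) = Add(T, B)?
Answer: Add(-8, Mul(6, Pow(7, Rational(1, 2)))) ≈ 7.8745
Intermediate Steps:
Function('b')(T, B) = Add(-5, Mul(Rational(1, 6), B), Mul(Rational(1, 6), T)) (Function('b')(T, B) = Add(-5, Mul(Rational(1, 6), Add(T, B))) = Add(-5, Mul(Rational(1, 6), Add(B, T))) = Add(-5, Add(Mul(Rational(1, 6), B), Mul(Rational(1, 6), T))) = Add(-5, Mul(Rational(1, 6), B), Mul(Rational(1, 6), T)))
Function('A')(f, D) = Mul(Rational(1, 2), Pow(f, -1), Add(6, D)) (Function('A')(f, D) = Mul(Add(D, 6), Pow(Add(f, f), -1)) = Mul(Add(6, D), Pow(Mul(2, f), -1)) = Mul(Add(6, D), Mul(Rational(1, 2), Pow(f, -1))) = Mul(Rational(1, 2), Pow(f, -1), Add(6, D)))
r = -3 (r = Mul(6, Mul(Rational(1, 2), Pow(-2, -1), Add(6, -4))) = Mul(6, Mul(Rational(1, 2), Rational(-1, 2), 2)) = Mul(6, Rational(-1, 2)) = -3)
I = Mul(2, Pow(7, Rational(1, 2))) (I = Mul(Rational(1, 2), Pow(Add(81, 31), Rational(1, 2))) = Mul(Rational(1, 2), Pow(112, Rational(1, 2))) = Mul(Rational(1, 2), Mul(4, Pow(7, Rational(1, 2)))) = Mul(2, Pow(7, Rational(1, 2))) ≈ 5.2915)
Add(Function('b')(9, -27), Mul(-1, Mul(r, I))) = Add(Add(-5, Mul(Rational(1, 6), -27), Mul(Rational(1, 6), 9)), Mul(-1, Mul(-3, Mul(2, Pow(7, Rational(1, 2)))))) = Add(Add(-5, Rational(-9, 2), Rational(3, 2)), Mul(-1, Mul(-6, Pow(7, Rational(1, 2))))) = Add(-8, Mul(6, Pow(7, Rational(1, 2))))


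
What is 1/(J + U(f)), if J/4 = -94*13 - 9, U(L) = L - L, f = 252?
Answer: -1/4924 ≈ -0.00020309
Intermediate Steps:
U(L) = 0
J = -4924 (J = 4*(-94*13 - 9) = 4*(-1222 - 9) = 4*(-1231) = -4924)
1/(J + U(f)) = 1/(-4924 + 0) = 1/(-4924) = -1/4924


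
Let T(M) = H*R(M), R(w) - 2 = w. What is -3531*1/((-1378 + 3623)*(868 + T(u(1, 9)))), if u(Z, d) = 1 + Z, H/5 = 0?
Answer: -3531/1948660 ≈ -0.0018120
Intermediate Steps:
H = 0 (H = 5*0 = 0)
R(w) = 2 + w
T(M) = 0 (T(M) = 0*(2 + M) = 0)
-3531*1/((-1378 + 3623)*(868 + T(u(1, 9)))) = -3531*1/((-1378 + 3623)*(868 + 0)) = -3531/(868*2245) = -3531/1948660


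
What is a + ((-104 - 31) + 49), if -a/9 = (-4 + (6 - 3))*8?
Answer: -14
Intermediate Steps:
a = 72 (a = -9*(-4 + (6 - 3))*8 = -9*(-4 + 3)*8 = -(-9)*8 = -9*(-8) = 72)
a + ((-104 - 31) + 49) = 72 + ((-104 - 31) + 49) = 72 + (-135 + 49) = 72 - 86 = -14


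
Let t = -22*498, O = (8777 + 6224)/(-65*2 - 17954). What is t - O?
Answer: -198113303/18084 ≈ -10955.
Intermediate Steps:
O = -15001/18084 (O = 15001/(-130 - 17954) = 15001/(-18084) = 15001*(-1/18084) = -15001/18084 ≈ -0.82952)
t = -10956
t - O = -10956 - 1*(-15001/18084) = -10956 + 15001/18084 = -198113303/18084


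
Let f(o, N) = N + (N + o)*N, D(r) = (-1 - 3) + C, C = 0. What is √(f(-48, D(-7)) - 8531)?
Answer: I*√8327 ≈ 91.252*I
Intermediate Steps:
D(r) = -4 (D(r) = (-1 - 3) + 0 = -4 + 0 = -4)
f(o, N) = N + N*(N + o)
√(f(-48, D(-7)) - 8531) = √(-4*(1 - 4 - 48) - 8531) = √(-4*(-51) - 8531) = √(204 - 8531) = √(-8327) = I*√8327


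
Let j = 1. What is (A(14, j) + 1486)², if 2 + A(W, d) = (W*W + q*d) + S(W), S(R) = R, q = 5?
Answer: 2886601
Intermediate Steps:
A(W, d) = -2 + W + W² + 5*d (A(W, d) = -2 + ((W*W + 5*d) + W) = -2 + ((W² + 5*d) + W) = -2 + (W + W² + 5*d) = -2 + W + W² + 5*d)
(A(14, j) + 1486)² = ((-2 + 14 + 14² + 5*1) + 1486)² = ((-2 + 14 + 196 + 5) + 1486)² = (213 + 1486)² = 1699² = 2886601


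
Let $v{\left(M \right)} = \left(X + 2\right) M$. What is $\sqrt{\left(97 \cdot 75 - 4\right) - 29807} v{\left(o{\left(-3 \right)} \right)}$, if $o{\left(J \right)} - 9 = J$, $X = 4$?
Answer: $216 i \sqrt{626} \approx 5404.3 i$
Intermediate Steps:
$o{\left(J \right)} = 9 + J$
$v{\left(M \right)} = 6 M$ ($v{\left(M \right)} = \left(4 + 2\right) M = 6 M$)
$\sqrt{\left(97 \cdot 75 - 4\right) - 29807} v{\left(o{\left(-3 \right)} \right)} = \sqrt{\left(97 \cdot 75 - 4\right) - 29807} \cdot 6 \left(9 - 3\right) = \sqrt{\left(7275 - 4\right) - 29807} \cdot 6 \cdot 6 = \sqrt{7271 - 29807} \cdot 36 = \sqrt{-22536} \cdot 36 = 6 i \sqrt{626} \cdot 36 = 216 i \sqrt{626}$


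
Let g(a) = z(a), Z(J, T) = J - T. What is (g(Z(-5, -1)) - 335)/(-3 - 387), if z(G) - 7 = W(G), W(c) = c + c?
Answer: 56/65 ≈ 0.86154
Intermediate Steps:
W(c) = 2*c
z(G) = 7 + 2*G
g(a) = 7 + 2*a
(g(Z(-5, -1)) - 335)/(-3 - 387) = ((7 + 2*(-5 - 1*(-1))) - 335)/(-3 - 387) = ((7 + 2*(-5 + 1)) - 335)/(-390) = ((7 + 2*(-4)) - 335)*(-1/390) = ((7 - 8) - 335)*(-1/390) = (-1 - 335)*(-1/390) = -336*(-1/390) = 56/65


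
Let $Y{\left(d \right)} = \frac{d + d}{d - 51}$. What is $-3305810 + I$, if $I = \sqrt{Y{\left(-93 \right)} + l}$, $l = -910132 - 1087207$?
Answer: $-3305810 + \frac{i \sqrt{287616630}}{12} \approx -3.3058 \cdot 10^{6} + 1413.3 i$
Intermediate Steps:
$l = -1997339$ ($l = -910132 - 1087207 = -1997339$)
$Y{\left(d \right)} = \frac{2 d}{-51 + d}$
$I = \frac{i \sqrt{287616630}}{12}$ ($I = \sqrt{2 \left(-93\right) \frac{1}{-51 - 93} - 1997339} = \sqrt{2 \left(-93\right) \frac{1}{-144} - 1997339} = \sqrt{2 \left(-93\right) \left(- \frac{1}{144}\right) - 1997339} = \sqrt{\frac{31}{24} - 1997339} = \sqrt{- \frac{47936105}{24}} = \frac{i \sqrt{287616630}}{12} \approx 1413.3 i$)
$-3305810 + I = -3305810 + \frac{i \sqrt{287616630}}{12}$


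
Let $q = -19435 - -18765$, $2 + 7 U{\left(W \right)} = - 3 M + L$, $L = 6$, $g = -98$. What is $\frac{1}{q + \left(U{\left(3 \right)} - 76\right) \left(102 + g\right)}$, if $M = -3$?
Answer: $- \frac{7}{6766} \approx -0.0010346$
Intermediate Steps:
$U{\left(W \right)} = \frac{13}{7}$ ($U{\left(W \right)} = - \frac{2}{7} + \frac{\left(-3\right) \left(-3\right) + 6}{7} = - \frac{2}{7} + \frac{9 + 6}{7} = - \frac{2}{7} + \frac{1}{7} \cdot 15 = - \frac{2}{7} + \frac{15}{7} = \frac{13}{7}$)
$q = -670$ ($q = -19435 + 18765 = -670$)
$\frac{1}{q + \left(U{\left(3 \right)} - 76\right) \left(102 + g\right)} = \frac{1}{-670 + \left(\frac{13}{7} - 76\right) \left(102 - 98\right)} = \frac{1}{-670 + \left(\frac{13}{7} - 76\right) 4} = \frac{1}{-670 - \frac{2076}{7}} = \frac{1}{- \frac{6766}{7}} = - \frac{7}{6766}$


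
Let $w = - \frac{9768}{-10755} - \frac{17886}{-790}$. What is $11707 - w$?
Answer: $\frac{661785730}{56643} \approx 11683.0$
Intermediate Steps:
$w = \frac{1333871}{56643}$ ($w = \left(-9768\right) \left(- \frac{1}{10755}\right) - - \frac{8943}{395} = \frac{3256}{3585} + \frac{8943}{395} = \frac{1333871}{56643} \approx 23.549$)
$11707 - w = 11707 - \frac{1333871}{56643} = \frac{661785730}{56643}$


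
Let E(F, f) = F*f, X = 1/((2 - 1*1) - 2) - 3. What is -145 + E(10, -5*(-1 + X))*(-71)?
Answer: -17895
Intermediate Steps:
X = -4 (X = 1/((2 - 1) - 2) - 3 = 1/(1 - 2) - 3 = 1/(-1) - 3 = -1 - 3 = -4)
-145 + E(10, -5*(-1 + X))*(-71) = -145 + (10*(-5*(-1 - 4)))*(-71) = -145 + (10*(-5*(-5)))*(-71) = -145 + (10*25)*(-71) = -145 + 250*(-71) = -145 - 17750 = -17895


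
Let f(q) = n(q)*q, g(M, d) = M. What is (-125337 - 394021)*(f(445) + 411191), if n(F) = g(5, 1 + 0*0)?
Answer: -214710906928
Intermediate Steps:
n(F) = 5
f(q) = 5*q
(-125337 - 394021)*(f(445) + 411191) = (-125337 - 394021)*(5*445 + 411191) = -519358*(2225 + 411191) = -519358*413416 = -214710906928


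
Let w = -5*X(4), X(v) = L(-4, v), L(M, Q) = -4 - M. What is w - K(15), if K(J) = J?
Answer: -15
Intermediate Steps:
X(v) = 0 (X(v) = -4 - 1*(-4) = -4 + 4 = 0)
w = 0 (w = -5*0 = 0)
w - K(15) = 0 - 1*15 = 0 - 15 = -15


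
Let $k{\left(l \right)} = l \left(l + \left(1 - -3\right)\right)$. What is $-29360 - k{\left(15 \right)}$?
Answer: $-29645$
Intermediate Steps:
$k{\left(l \right)} = l \left(4 + l\right)$ ($k{\left(l \right)} = l \left(l + \left(1 + 3\right)\right) = l \left(l + 4\right) = l \left(4 + l\right)$)
$-29360 - k{\left(15 \right)} = -29360 - 15 \left(4 + 15\right) = -29360 - 15 \cdot 19 = -29360 - 285 = -29645$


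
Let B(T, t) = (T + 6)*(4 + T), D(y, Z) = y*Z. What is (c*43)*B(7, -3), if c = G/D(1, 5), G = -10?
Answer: -12298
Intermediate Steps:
D(y, Z) = Z*y
B(T, t) = (4 + T)*(6 + T) (B(T, t) = (6 + T)*(4 + T) = (4 + T)*(6 + T))
c = -2 (c = -10/(5*1) = -10/5 = -10*⅕ = -2)
(c*43)*B(7, -3) = (-2*43)*(24 + 7² + 10*7) = -86*(24 + 49 + 70) = -86*143 = -12298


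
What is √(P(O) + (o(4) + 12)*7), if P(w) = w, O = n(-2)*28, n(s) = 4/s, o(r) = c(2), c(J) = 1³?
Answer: √35 ≈ 5.9161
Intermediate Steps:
c(J) = 1
o(r) = 1
O = -56 (O = (4/(-2))*28 = (4*(-½))*28 = -2*28 = -56)
√(P(O) + (o(4) + 12)*7) = √(-56 + (1 + 12)*7) = √(-56 + 13*7) = √(-56 + 91) = √35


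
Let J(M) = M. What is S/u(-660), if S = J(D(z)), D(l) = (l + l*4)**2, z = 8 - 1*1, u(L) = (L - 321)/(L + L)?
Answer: 539000/327 ≈ 1648.3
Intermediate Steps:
u(L) = (-321 + L)/(2*L) (u(L) = (-321 + L)/((2*L)) = (-321 + L)*(1/(2*L)) = (-321 + L)/(2*L))
z = 7 (z = 8 - 1 = 7)
D(l) = 25*l**2 (D(l) = (l + 4*l)**2 = (5*l)**2 = 25*l**2)
S = 1225 (S = 25*7**2 = 25*49 = 1225)
S/u(-660) = 1225/(((1/2)*(-321 - 660)/(-660))) = 1225/(((1/2)*(-1/660)*(-981))) = 1225/(327/440) = 1225*(440/327) = 539000/327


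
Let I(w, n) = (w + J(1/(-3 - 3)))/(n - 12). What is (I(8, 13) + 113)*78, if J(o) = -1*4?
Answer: 9126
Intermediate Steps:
J(o) = -4
I(w, n) = (-4 + w)/(-12 + n) (I(w, n) = (w - 4)/(n - 12) = (-4 + w)/(-12 + n))
(I(8, 13) + 113)*78 = ((-4 + 8)/(-12 + 13) + 113)*78 = (4/1 + 113)*78 = (1*4 + 113)*78 = (4 + 113)*78 = 117*78 = 9126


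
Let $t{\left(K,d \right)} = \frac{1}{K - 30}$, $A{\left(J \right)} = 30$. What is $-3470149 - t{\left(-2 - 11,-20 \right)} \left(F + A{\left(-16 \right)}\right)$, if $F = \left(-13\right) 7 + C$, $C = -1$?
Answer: $- \frac{149216469}{43} \approx -3.4702 \cdot 10^{6}$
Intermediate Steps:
$t{\left(K,d \right)} = \frac{1}{-30 + K}$
$F = -92$ ($F = \left(-13\right) 7 - 1 = -91 - 1 = -92$)
$-3470149 - t{\left(-2 - 11,-20 \right)} \left(F + A{\left(-16 \right)}\right) = -3470149 - \frac{-92 + 30}{-30 - 13} = -3470149 - \frac{1}{-30 - 13} \left(-62\right) = -3470149 - \frac{1}{-43} \left(-62\right) = -3470149 - \left(- \frac{1}{43}\right) \left(-62\right) = -3470149 - \frac{62}{43} = - \frac{149216469}{43}$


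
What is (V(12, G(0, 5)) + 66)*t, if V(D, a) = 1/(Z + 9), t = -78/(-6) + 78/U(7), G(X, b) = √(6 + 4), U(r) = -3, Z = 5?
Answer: -12025/14 ≈ -858.93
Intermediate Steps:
G(X, b) = √10
t = -13 (t = -78/(-6) + 78/(-3) = -78*(-⅙) + 78*(-⅓) = 13 - 26 = -13)
V(D, a) = 1/14 (V(D, a) = 1/(5 + 9) = 1/14)
(V(12, G(0, 5)) + 66)*t = (1/14 + 66)*(-13) = (925/14)*(-13) = -12025/14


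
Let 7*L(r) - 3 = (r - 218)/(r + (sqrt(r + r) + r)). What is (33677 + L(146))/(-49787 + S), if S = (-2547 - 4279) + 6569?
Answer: -11433475/16989938 - 3*sqrt(73)/620132737 ≈ -0.67296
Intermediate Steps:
S = -257 (S = -6826 + 6569 = -257)
L(r) = 3/7 + (-218 + r)/(7*(2*r + sqrt(2)*sqrt(r))) (L(r) = 3/7 + ((r - 218)/(r + (sqrt(r + r) + r)))/7 = 3/7 + ((-218 + r)/(r + (sqrt(2*r) + r)))/7 = 3/7 + ((-218 + r)/(r + (sqrt(2)*sqrt(r) + r)))/7 = 3/7 + ((-218 + r)/(r + (r + sqrt(2)*sqrt(r))))/7 = 3/7 + ((-218 + r)/(2*r + sqrt(2)*sqrt(r)))/7 = 3/7 + (-218 + r)/(7*(2*r + sqrt(2)*sqrt(r))))
(33677 + L(146))/(-49787 + S) = (33677 + (-218 + 7*146 + 3*sqrt(2)*sqrt(146))/(7*(2*146 + sqrt(2)*sqrt(146))))/(-49787 - 257) = (33677 + (-218 + 1022 + 6*sqrt(73))/(7*(292 + 2*sqrt(73))))/(-50044) = (33677 + (804 + 6*sqrt(73))/(7*(292 + 2*sqrt(73))))*(-1/50044) = -33677/50044 - (804 + 6*sqrt(73))/(350308*(292 + 2*sqrt(73)))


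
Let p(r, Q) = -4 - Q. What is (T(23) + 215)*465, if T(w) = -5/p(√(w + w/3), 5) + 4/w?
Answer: 6921680/69 ≈ 1.0031e+5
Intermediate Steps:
T(w) = 5/9 + 4/w (T(w) = -5/(-4 - 1*5) + 4/w = -5/(-4 - 5) + 4/w = -5/(-9) + 4/w = -5*(-⅑) + 4/w = 5/9 + 4/w)
(T(23) + 215)*465 = ((5/9 + 4/23) + 215)*465 = (151/207 + 215)*465 = (44656/207)*465 = 6921680/69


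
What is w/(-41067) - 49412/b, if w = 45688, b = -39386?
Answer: 114867518/808732431 ≈ 0.14203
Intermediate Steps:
w/(-41067) - 49412/b = 45688/(-41067) - 49412/(-39386) = 45688*(-1/41067) - 49412*(-1/39386) = -45688/41067 + 24706/19693 = 114867518/808732431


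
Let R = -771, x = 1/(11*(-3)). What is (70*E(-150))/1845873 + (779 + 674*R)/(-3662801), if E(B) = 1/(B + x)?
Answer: 1580649071004605/11158011714440541 ≈ 0.14166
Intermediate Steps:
x = -1/33 (x = 1/(-33) = -1/33 ≈ -0.030303)
E(B) = 1/(-1/33 + B) (E(B) = 1/(B - 1/33) = 1/(-1/33 + B))
(70*E(-150))/1845873 + (779 + 674*R)/(-3662801) = (70*(33/(-1 + 33*(-150))))/1845873 + (779 + 674*(-771))/(-3662801) = (70*(33/(-1 - 4950)))*(1/1845873) + (779 - 519654)*(-1/3662801) = (70*(33/(-4951)))*(1/1845873) - 518875*(-1/3662801) = (70*(33*(-1/4951)))*(1/1845873) + 518875/3662801 = (70*(-33/4951))*(1/1845873) + 518875/3662801 = -2310/4951*1/1845873 + 518875/3662801 = -770/3046305741 + 518875/3662801 = 1580649071004605/11158011714440541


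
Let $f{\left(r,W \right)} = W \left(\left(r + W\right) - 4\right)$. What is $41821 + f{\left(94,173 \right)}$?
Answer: $87320$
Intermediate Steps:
$f{\left(r,W \right)} = W \left(-4 + W + r\right)$ ($f{\left(r,W \right)} = W \left(\left(W + r\right) - 4\right) = W \left(-4 + W + r\right)$)
$41821 + f{\left(94,173 \right)} = 41821 + 173 \left(-4 + 173 + 94\right) = 41821 + 173 \cdot 263 = 41821 + 45499 = 87320$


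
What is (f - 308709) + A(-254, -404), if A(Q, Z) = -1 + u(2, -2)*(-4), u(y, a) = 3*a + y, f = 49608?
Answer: -259086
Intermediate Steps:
u(y, a) = y + 3*a
A(Q, Z) = 15 (A(Q, Z) = -1 + (2 + 3*(-2))*(-4) = -1 + (2 - 6)*(-4) = -1 - 4*(-4) = -1 + 16 = 15)
(f - 308709) + A(-254, -404) = (49608 - 308709) + 15 = -259101 + 15 = -259086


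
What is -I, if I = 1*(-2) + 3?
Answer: -1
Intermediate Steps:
I = 1 (I = -2 + 3 = 1)
-I = -1*1 = -1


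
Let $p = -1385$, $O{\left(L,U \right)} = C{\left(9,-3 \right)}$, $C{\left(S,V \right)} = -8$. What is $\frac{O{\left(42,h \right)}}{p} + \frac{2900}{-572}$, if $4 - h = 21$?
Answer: $- \frac{1002981}{198055} \approx -5.0642$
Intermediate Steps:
$h = -17$ ($h = 4 - 21 = -17$)
$O{\left(L,U \right)} = -8$
$\frac{O{\left(42,h \right)}}{p} + \frac{2900}{-572} = - \frac{8}{-1385} + \frac{2900}{-572} = \left(-8\right) \left(- \frac{1}{1385}\right) + 2900 \left(- \frac{1}{572}\right) = \frac{8}{1385} - \frac{725}{143} = - \frac{1002981}{198055}$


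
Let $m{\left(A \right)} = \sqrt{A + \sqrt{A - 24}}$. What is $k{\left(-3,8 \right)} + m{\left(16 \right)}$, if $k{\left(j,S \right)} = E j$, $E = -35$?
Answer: $105 + \sqrt{16 + 2 i \sqrt{2}} \approx 109.02 + 0.35219 i$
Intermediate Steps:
$k{\left(j,S \right)} = - 35 j$
$m{\left(A \right)} = \sqrt{A + \sqrt{-24 + A}}$
$k{\left(-3,8 \right)} + m{\left(16 \right)} = \left(-35\right) \left(-3\right) + \sqrt{16 + \sqrt{-24 + 16}} = 105 + \sqrt{16 + \sqrt{-8}} = 105 + \sqrt{16 + 2 i \sqrt{2}}$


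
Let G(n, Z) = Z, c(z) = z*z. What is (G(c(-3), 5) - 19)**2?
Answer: 196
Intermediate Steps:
c(z) = z**2
(G(c(-3), 5) - 19)**2 = (5 - 19)**2 = (-14)**2 = 196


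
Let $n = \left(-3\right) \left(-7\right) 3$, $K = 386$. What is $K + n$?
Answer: $449$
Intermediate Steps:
$n = 63$ ($n = 21 \cdot 3 = 63$)
$K + n = 386 + 63 = 449$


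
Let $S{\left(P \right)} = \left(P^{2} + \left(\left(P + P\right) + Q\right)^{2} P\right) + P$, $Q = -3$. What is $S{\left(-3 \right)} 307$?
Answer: $-72759$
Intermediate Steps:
$S{\left(P \right)} = P + P^{2} + P \left(-3 + 2 P\right)^{2}$ ($S{\left(P \right)} = \left(P^{2} + \left(\left(P + P\right) - 3\right)^{2} P\right) + P = \left(P^{2} + \left(2 P - 3\right)^{2} P\right) + P = \left(P^{2} + \left(-3 + 2 P\right)^{2} P\right) + P = \left(P^{2} + P \left(-3 + 2 P\right)^{2}\right) + P = P + P^{2} + P \left(-3 + 2 P\right)^{2}$)
$S{\left(-3 \right)} 307 = - 3 \left(1 - 3 + \left(-3 + 2 \left(-3\right)\right)^{2}\right) 307 = - 3 \left(1 - 3 + \left(-3 - 6\right)^{2}\right) 307 = - 3 \left(1 - 3 + \left(-9\right)^{2}\right) 307 = - 3 \left(1 - 3 + 81\right) 307 = \left(-3\right) 79 \cdot 307 = \left(-237\right) 307 = -72759$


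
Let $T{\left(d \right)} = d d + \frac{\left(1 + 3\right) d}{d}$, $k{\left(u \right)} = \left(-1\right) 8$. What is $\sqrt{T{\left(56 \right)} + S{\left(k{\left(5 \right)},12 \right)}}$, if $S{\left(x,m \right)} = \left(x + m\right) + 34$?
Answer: $\sqrt{3178} \approx 56.374$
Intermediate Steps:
$k{\left(u \right)} = -8$
$S{\left(x,m \right)} = 34 + m + x$ ($S{\left(x,m \right)} = \left(m + x\right) + 34 = 34 + m + x$)
$T{\left(d \right)} = 4 + d^{2}$ ($T{\left(d \right)} = d^{2} + \frac{4 d}{d} = d^{2} + 4 = 4 + d^{2}$)
$\sqrt{T{\left(56 \right)} + S{\left(k{\left(5 \right)},12 \right)}} = \sqrt{\left(4 + 56^{2}\right) + \left(34 + 12 - 8\right)} = \sqrt{\left(4 + 3136\right) + 38} = \sqrt{3140 + 38} = \sqrt{3178}$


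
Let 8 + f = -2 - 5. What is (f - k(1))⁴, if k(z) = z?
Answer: 65536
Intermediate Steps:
f = -15 (f = -8 + (-2 - 5) = -8 - 7 = -15)
(f - k(1))⁴ = (-15 - 1*1)⁴ = (-15 - 1)⁴ = (-16)⁴ = 65536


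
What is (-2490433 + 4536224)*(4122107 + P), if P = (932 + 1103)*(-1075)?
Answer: 3957545865262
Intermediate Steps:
P = -2187625 (P = 2035*(-1075) = -2187625)
(-2490433 + 4536224)*(4122107 + P) = (-2490433 + 4536224)*(4122107 - 2187625) = 2045791*1934482 = 3957545865262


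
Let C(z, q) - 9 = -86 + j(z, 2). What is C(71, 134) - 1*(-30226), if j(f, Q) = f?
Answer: 30220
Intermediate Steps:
C(z, q) = -77 + z (C(z, q) = 9 + (-86 + z) = -77 + z)
C(71, 134) - 1*(-30226) = (-77 + 71) - 1*(-30226) = -6 + 30226 = 30220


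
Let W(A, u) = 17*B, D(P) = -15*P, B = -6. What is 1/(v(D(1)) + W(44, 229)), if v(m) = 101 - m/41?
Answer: -41/26 ≈ -1.5769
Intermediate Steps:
W(A, u) = -102 (W(A, u) = 17*(-6) = -102)
v(m) = 101 - m/41
1/(v(D(1)) + W(44, 229)) = 1/((101 - (-15)/41) - 102) = 1/((101 - 1/41*(-15)) - 102) = 1/((101 + 15/41) - 102) = 1/(4156/41 - 102) = 1/(-26/41) = -41/26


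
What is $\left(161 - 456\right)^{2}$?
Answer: $87025$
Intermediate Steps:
$\left(161 - 456\right)^{2} = \left(-295\right)^{2} = 87025$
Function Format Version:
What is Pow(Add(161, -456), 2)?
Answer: 87025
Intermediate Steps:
Pow(Add(161, -456), 2) = Pow(-295, 2) = 87025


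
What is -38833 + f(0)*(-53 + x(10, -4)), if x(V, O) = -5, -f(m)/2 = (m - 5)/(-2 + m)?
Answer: -38543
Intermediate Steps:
f(m) = -2*(-5 + m)/(-2 + m) (f(m) = -2*(m - 5)/(-2 + m) = -2*(-5 + m)/(-2 + m))
-38833 + f(0)*(-53 + x(10, -4)) = -38833 + (2*(5 - 1*0)/(-2 + 0))*(-53 - 5) = -38833 + (2*(5 + 0)/(-2))*(-58) = -38833 + (2*(-½)*5)*(-58) = -38833 - 5*(-58) = -38833 + 290 = -38543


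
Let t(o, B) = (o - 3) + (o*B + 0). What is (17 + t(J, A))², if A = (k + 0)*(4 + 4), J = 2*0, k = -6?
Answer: 196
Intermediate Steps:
J = 0
A = -48 (A = (-6 + 0)*(4 + 4) = -6*8 = -48)
t(o, B) = -3 + o + B*o (t(o, B) = (-3 + o) + (B*o + 0) = (-3 + o) + B*o = -3 + o + B*o)
(17 + t(J, A))² = (17 + (-3 + 0 - 48*0))² = (17 + (-3 + 0 + 0))² = (17 - 3)² = 14² = 196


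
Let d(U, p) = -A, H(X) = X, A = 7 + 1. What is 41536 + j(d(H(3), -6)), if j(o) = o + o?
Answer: 41520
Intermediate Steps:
A = 8
d(U, p) = -8 (d(U, p) = -1*8 = -8)
j(o) = 2*o
41536 + j(d(H(3), -6)) = 41536 + 2*(-8) = 41536 - 16 = 41520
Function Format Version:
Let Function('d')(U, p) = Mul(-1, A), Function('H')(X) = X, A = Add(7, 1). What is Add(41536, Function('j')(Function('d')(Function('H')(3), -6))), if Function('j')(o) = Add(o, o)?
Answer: 41520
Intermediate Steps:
A = 8
Function('d')(U, p) = -8 (Function('d')(U, p) = Mul(-1, 8) = -8)
Function('j')(o) = Mul(2, o)
Add(41536, Function('j')(Function('d')(Function('H')(3), -6))) = Add(41536, Mul(2, -8)) = Add(41536, -16) = 41520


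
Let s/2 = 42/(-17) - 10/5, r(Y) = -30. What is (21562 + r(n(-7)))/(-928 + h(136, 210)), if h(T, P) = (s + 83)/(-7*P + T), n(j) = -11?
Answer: -488302696/21046443 ≈ -23.201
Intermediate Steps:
s = -152/17 (s = 2*(42/(-17) - 10/5) = 2*(42*(-1/17) - 10*⅕) = 2*(-42/17 - 2) = 2*(-76/17) = -152/17 ≈ -8.9412)
h(T, P) = 1259/(17*(T - 7*P)) (h(T, P) = (-152/17 + 83)/(-7*P + T) = 1259/(17*(T - 7*P)))
(21562 + r(n(-7)))/(-928 + h(136, 210)) = (21562 - 30)/(-928 - 1259/(-17*136 + 119*210)) = 21532/(-928 - 1259/(-2312 + 24990)) = 21532/(-928 - 1259/22678) = 21532/(-21046443/22678) = 21532*(-22678/21046443) = -488302696/21046443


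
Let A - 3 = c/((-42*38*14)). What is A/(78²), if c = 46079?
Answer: 20953/135940896 ≈ 0.00015413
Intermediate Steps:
A = 20953/22344 (A = 3 + 46079/((-42*38*14)) = 3 + 46079/((-1596*14)) = 3 + 46079/(-22344) = 3 + 46079*(-1/22344) = 3 - 46079/22344 = 20953/22344 ≈ 0.93775)
A/(78²) = 20953/(22344*(78²)) = (20953/22344)/6084 = (20953/22344)*(1/6084) = 20953/135940896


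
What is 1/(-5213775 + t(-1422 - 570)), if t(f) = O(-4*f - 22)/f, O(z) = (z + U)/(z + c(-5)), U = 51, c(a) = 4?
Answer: -15836400/82567426417997 ≈ -1.9180e-7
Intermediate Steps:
O(z) = (51 + z)/(4 + z) (O(z) = (z + 51)/(z + 4) = (51 + z)/(4 + z))
t(f) = (29 - 4*f)/(f*(-18 - 4*f)) (t(f) = ((51 + (-4*f - 22))/(4 + (-4*f - 22)))/f = ((51 + (-22 - 4*f))/(4 + (-22 - 4*f)))/f = ((29 - 4*f)/(-18 - 4*f))/f = (29 - 4*f)/(f*(-18 - 4*f)))
1/(-5213775 + t(-1422 - 570)) = 1/(-5213775 + (-29 + 4*(-1422 - 570))/(2*(-1422 - 570)*(9 + 2*(-1422 - 570)))) = 1/(-5213775 + (1/2)*(-29 + 4*(-1992))/(-1992*(9 + 2*(-1992)))) = 1/(-5213775 + (1/2)*(-1/1992)*(-29 - 7968)/(9 - 3984)) = 1/(-5213775 + (1/2)*(-1/1992)*(-7997)/(-3975)) = 1/(-5213775 + (1/2)*(-1/1992)*(-1/3975)*(-7997)) = 1/(-5213775 - 7997/15836400) = 1/(-82567426417997/15836400) = -15836400/82567426417997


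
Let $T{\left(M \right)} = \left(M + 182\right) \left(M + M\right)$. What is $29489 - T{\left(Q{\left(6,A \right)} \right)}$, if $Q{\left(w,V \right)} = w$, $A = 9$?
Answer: $27233$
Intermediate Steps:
$T{\left(M \right)} = 2 M \left(182 + M\right)$ ($T{\left(M \right)} = \left(182 + M\right) 2 M = 2 M \left(182 + M\right)$)
$29489 - T{\left(Q{\left(6,A \right)} \right)} = 29489 - 2 \cdot 6 \left(182 + 6\right) = 29489 - 2 \cdot 6 \cdot 188 = 29489 - 2256 = 27233$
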